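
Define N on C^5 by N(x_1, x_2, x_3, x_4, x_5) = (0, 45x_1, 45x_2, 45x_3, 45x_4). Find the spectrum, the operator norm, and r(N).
sigma(N) = {0}; ||N|| = 45; r(N) = 0. (N is nilpotent with N^5 = 0.)

On C^5, N is a strictly lower-triangular matrix with 45 on the subdiagonal and zeros elsewhere, so its characteristic polynomial is lambda^5 and every eigenvalue is 0: sigma(N) = {0}. For the operator norm, N e_i = 45e_{i+1} for i = 1, ..., 4 and N e_5 = 0, so the singular values of N are 45 (with multiplicity 4) and 0; hence ||N|| = 45. The spectral radius r(N) = max|lambda| = 0. Note ||N|| > r(N) — characteristic of non-normal nilpotent operators. Indeed N^5 = 0.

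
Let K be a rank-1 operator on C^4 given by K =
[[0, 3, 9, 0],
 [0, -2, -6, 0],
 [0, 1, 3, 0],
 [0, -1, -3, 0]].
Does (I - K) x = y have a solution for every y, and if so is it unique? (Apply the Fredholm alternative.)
(I - K) is singular (det(I - K) = 0, i.e. 1 ∈ sigma(K)). (I - K) x = y is solvable iff y ⊥ ker((I - K)^*) = span{(0, -1, -3, 0)}, i.e. iff -y_2 - 3y_3 = 0. When solvable, the solutions are x = y + c·(-3, 2, -1, 1), c arbitrary (ker(I - K) = span{(-3, 2, -1, 1)}, dimension 1).

K has rank 1, so it is an outer product K = u v^T: every row of K is a multiple of one row vector. Reading off the entries, u = (-3, 2, -1, 1) and v = (0, -1, -3, 0) (row i of K equals u_i·v^T). A rank-one matrix u v^T satisfies K u = u (v·u) and kills the (3)-dimensional subspace v^⊥, so its characteristic polynomial is lambda^3 (lambda - v·u) with v·u = tr K = 1. Hence the eigenvalues of I - K are 1 (multiplicity 3) and 1 - (1) = 0, so det(I - K) = 0. (Direct check: I - K =
[[1, -3, -9, 0],
 [0, 3, 6, 0],
 [0, -1, -2, 0],
 [0, 1, 3, 1]]
has determinant 0.) So 1 is an eigenvalue of K and (I - K) is not invertible. The finite-dimensional Fredholm alternative says: either (I - K) is invertible, or ker(I - K) ≠ {0} and then range(I - K) = ker((I - K)^*)^⊥, with dim ker(I - K) = dim ker((I - K)^*). We are in the second case, so we need both kernels. Kernel of I - K: (I - K) u = u - u (v·u) = u - u = 0, so ker(I - K) = span{u} = span{(-3, 2, -1, 1)} (it is exactly 1-dimensional because rank(I - K) = 3). Kernel of the adjoint: K is real, so (I - K)^* = I - K^T = I - v u^T, and (I - v u^T) v = v - v (u·v) = 0; hence ker((I - K)^*) = span{v} = span{(0, -1, -3, 0)}. Therefore (I - K) x = y is solvable iff <y, v> = 0, i.e. iff -y_2 - 3y_3 = 0. When this holds, K y = u (v·y) = 0, so (I - K) y = y and x = y is a particular solution; the full solution set is the line x = y + c·u = y + c·(-3, 2, -1, 1), c ∈ C.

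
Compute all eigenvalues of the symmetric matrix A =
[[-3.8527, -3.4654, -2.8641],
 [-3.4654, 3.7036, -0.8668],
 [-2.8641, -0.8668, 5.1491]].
sigma(A) ≈ {-6, 5, 6}

A is real symmetric, so its spectrum consists of real eigenvalues. Expanding the characteristic polynomial of the displayed matrix gives
  det(λ I - A) = p(λ) = λ^3 + (-5)λ^2 + (-36)λ + (180).
Solving p(λ) = 0 yields eigenvalues ≈ -6, 5, 6. (A is shown rounded to 4 decimals, so these recover the underlying integer eigenvalues to within that precision.)
Verification: the trace of A = 5 equals the sum of eigenvalues 5, and det(A) ≈ -179.9999 matches the eigenvalue product -180.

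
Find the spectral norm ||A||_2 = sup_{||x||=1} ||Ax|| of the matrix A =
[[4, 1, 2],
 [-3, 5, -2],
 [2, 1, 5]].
||A||_2 ≈ 7.5752 (= sqrt(largest eigenvalue of A^T A))

||A||_2 = sigma_max(A) = sqrt(lambda_max(A^T A)). Form the symmetric matrix M = A^T A =
[[29, -9, 24],
 [-9, 27, -3],
 [24, -3, 33]].
Its characteristic polynomial (trace, sum of principal 2x2 minors, determinant of M give the coefficients) is
  p(λ) = det(λ I - M) = λ^3 - 89λ^2 + 1965λ - 8649.
No integer candidate from the rational root theorem (±divisors of 8649) is a root, so the roots are irrational. The cubic discriminant is Δ = 1053133344 > 0, so there are three distinct real roots. p(5) = -924 and p(6) = 153 have opposite signs, so a root lies in (5, 6); Newton's method refines it to λ ≈ 5.8494. p(25) = 476 and p(26) = -147 have opposite signs, so a root lies in (25, 26); Newton's method refines it to λ ≈ 25.7675. p(57) = -612 and p(58) = 1037 have opposite signs, so a root lies in (57, 58); Newton's method refines it to λ ≈ 57.3831. Check (Vieta): the three roots sum to 89, matching tr M = 89.
So the eigenvalues of A^T A are ≈ 5.8494, 25.7675, 57.3831 (all ≥ 0, as they must be for A^T A). The largest is λ_max ≈ 57.3831, hence ||A||_2 = sqrt(λ_max) ≈ 7.5752.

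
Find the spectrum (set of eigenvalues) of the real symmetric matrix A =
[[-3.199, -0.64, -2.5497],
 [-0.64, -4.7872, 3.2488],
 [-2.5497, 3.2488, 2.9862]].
sigma(A) ≈ {-6, -4, 5}

A is real symmetric, so its spectrum consists of real eigenvalues. Expanding the characteristic polynomial of the displayed matrix gives
  det(λ I - A) = p(λ) = λ^3 + (5)λ^2 + (-26)λ + (-119.997).
Solving p(λ) = 0 yields eigenvalues ≈ -6, -4, 5. (A is shown rounded to 4 decimals, so these recover the underlying integer eigenvalues to within that precision.)
Verification: the trace of A = -5 equals the sum of eigenvalues -5, and det(A) ≈ 119.9970 matches the eigenvalue product 120.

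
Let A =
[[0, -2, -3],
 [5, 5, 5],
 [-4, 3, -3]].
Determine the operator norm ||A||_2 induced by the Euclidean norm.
||A||_2 ≈ 9.5283 (= sqrt(largest eigenvalue of A^T A))

||A||_2 = sigma_max(A) = sqrt(lambda_max(A^T A)). Form the symmetric matrix M = A^T A =
[[41, 13, 37],
 [13, 38, 22],
 [37, 22, 43]].
Its characteristic polynomial (trace, sum of principal 2x2 minors, determinant of M give the coefficients) is
  p(λ) = det(λ I - M) = λ^3 - 122λ^2 + 2933λ - 9025.
No integer candidate from the rational root theorem (±divisors of 9025) is a root, so the roots are irrational. The cubic discriminant is Δ = 17492599353 > 0, so there are three distinct real roots. p(3) = -1297 and p(4) = 819 have opposite signs, so a root lies in (3, 4); Newton's method refines it to λ ≈ 3.6003. p(27) = 911 and p(28) = -597 have opposite signs, so a root lies in (27, 28); Newton's method refines it to λ ≈ 27.6103. p(90) = -4255 and p(91) = 1167 have opposite signs, so a root lies in (90, 91); Newton's method refines it to λ ≈ 90.7894. Check (Vieta): the three roots sum to 122, matching tr M = 122.
So the eigenvalues of A^T A are ≈ 3.6003, 27.6103, 90.7894 (all ≥ 0, as they must be for A^T A). The largest is λ_max ≈ 90.7894, hence ||A||_2 = sqrt(λ_max) ≈ 9.5283.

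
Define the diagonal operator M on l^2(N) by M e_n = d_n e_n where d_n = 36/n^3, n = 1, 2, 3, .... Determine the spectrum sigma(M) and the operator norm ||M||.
sigma(M) = {36/n^3 : n ≥ 1} ∪ {0}; ||M|| = 36

A bounded diagonal operator on l^2 with diagonal entries d_n has spectrum equal to the closure of {d_n : n ≥ 1}: every d_n is an eigenvalue (with eigenvector e_n), so {d_n} ⊂ sigma(M); the spectrum is closed, so its closure is too; and for lambda not in the closure, (M - lambda I) has bounded inverse (the diagonal entries 1/(d_n - lambda) are bounded). For our sequence d_n = 36/n^3, n = 1, 2, 3, ...:
  - {d_n} = {36/n^3 : n ≥ 1}; the only limit point is 0
  - closure = {36/n^3 : n ≥ 1} ∪ {0}
For the norm: a diagonal operator has ||M|| = sup_n |d_n|. Here d_n = 36/n^3 is positive and decreasing, so sup_n |d_n| = d_1 = 36. So ||M|| = 36.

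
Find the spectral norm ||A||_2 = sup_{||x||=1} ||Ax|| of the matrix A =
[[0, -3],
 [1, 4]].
||A||_2 = sqrt((26 + sqrt(640))/2) ≈ 5.0645 (= sqrt(largest eigenvalue of A^T A))

||A||_2 = sigma_max(A) = sqrt(lambda_max(A^T A)). Form the symmetric matrix M = A^T A =
[[1, 4],
 [4, 25]].
Its characteristic polynomial (trace, determinant of M give the coefficients) is
  p(λ) = det(λ I - M) = λ^2 - 26λ + 9.
For λ^2 - 26λ + 9 the discriminant is 640. It is nonnegative but not a perfect square, so the roots are real and irrational: λ = (26 ± sqrt(640))/2 ≈ 25.6491, 0.3509.
So the eigenvalues of A^T A are ≈ 0.3509, 25.6491 (all ≥ 0, as they must be for A^T A). The largest is λ_max = (26 + sqrt(640))/2 ≈ 25.6491, hence ||A||_2 = sqrt(λ_max) = sqrt((26 + sqrt(640))/2) ≈ 5.0645.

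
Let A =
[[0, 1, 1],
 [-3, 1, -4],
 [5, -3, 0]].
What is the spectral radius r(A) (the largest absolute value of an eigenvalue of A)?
r(A) ≈ 3.797

The eigenvalues of A are the roots of its characteristic polynomial. With M = A (coefficients from the trace, the sum of principal 2x2 minors, and det A):
  p(λ) = det(λ I - M) = λ^3 - λ^2 - 14λ + 16.
No integer candidate from the rational root theorem (±divisors of 16) is a root, so the roots are irrational. The cubic discriminant is Δ = 8356 > 0, so there are three distinct real roots. p(-4) = -8 and p(-3) = 22 have opposite signs, so a root lies in (-4, -3); Newton's method refines it to λ ≈ -3.797. p(1) = 2 and p(2) = -8 have opposite signs, so a root lies in (1, 2); Newton's method refines it to λ ≈ 1.158. p(3) = -8 and p(4) = 8 have opposite signs, so a root lies in (3, 4); Newton's method refines it to λ ≈ 3.639. Check (Vieta): the three roots sum to 1, matching tr M = 1.
Thus the eigenvalues (to 4 decimals) are -3.797 (modulus 3.797); 1.158 (modulus 1.158); 3.639 (modulus 3.639). The spectral radius is the largest modulus: r(A) ≈ 3.797. (Cross-check: r(A) ≤ ||A||_2 ≈ 6.9602; equality holds whenever A is normal, though it can also hold for some non-normal A.)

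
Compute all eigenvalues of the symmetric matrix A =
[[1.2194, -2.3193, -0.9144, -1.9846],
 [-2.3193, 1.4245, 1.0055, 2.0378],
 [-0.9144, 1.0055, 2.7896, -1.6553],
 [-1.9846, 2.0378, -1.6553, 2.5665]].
sigma(A) ≈ {-1, 4, 6} (-1 with multiplicity 2)

A is real symmetric, so its spectrum consists of real eigenvalues. Expanding the characteristic polynomial of the displayed matrix gives
  det(λ I - A) = p(λ) = λ^4 + (-8)λ^3 + (5)λ^2 + (38)λ + (24).
Solving p(λ) = 0 yields eigenvalues ≈ -1, -1, 4, 6. (A is shown rounded to 4 decimals, so these recover the underlying integer eigenvalues to within that precision.)
Verification: the trace of A = 8 equals the sum of eigenvalues 8, and det(A) ≈ 24.0001 matches the eigenvalue product 24.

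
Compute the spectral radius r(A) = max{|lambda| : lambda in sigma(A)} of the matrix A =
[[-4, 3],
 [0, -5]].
r(A) = 5

The eigenvalues of A are the roots of its characteristic polynomial. With M = A (coefficients from the trace and determinant):
  p(λ) = det(λ I - M) = λ^2 + 9λ + 20.
For λ^2 + 9λ + 20 the discriminant is 1. It is a perfect square (1^2), so the roots are rational: λ = (-9 ± 1)/2 = -4, -5.
Thus the eigenvalues (to 4 decimals) are -4 (modulus 4); -5 (modulus 5). The spectral radius is the largest modulus: r(A) = 5. (Cross-check: r(A) ≤ ||A||_2 ≈ 6.3246; equality holds whenever A is normal, though it can also hold for some non-normal A.)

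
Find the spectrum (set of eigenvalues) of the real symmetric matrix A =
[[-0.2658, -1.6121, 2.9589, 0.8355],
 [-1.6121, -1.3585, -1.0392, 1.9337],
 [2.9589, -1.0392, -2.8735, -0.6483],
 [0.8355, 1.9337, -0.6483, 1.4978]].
sigma(A) ≈ {-5, -3, 2, 3}

A is real symmetric, so its spectrum consists of real eigenvalues. Expanding the characteristic polynomial of the displayed matrix gives
  det(λ I - A) = p(λ) = λ^4 + (3)λ^3 + (-19)λ^2 + (-27)λ + (89.9965).
Solving p(λ) = 0 yields eigenvalues ≈ -5, -3, 2, 3. (A is shown rounded to 4 decimals, so these recover the underlying integer eigenvalues to within that precision.)
Verification: the trace of A = -3 equals the sum of eigenvalues -3, and det(A) ≈ 89.9965 matches the eigenvalue product 90.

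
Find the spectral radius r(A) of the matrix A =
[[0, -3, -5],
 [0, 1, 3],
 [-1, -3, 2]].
r(A) = 2

The eigenvalues of A are the roots of its characteristic polynomial. With M = A (coefficients from the trace, the sum of principal 2x2 minors, and det A):
  p(λ) = det(λ I - M) = λ^3 - 3λ^2 + 6λ - 4.
By the rational root theorem any rational root is an integer divisor of 4. Testing λ = 1: p(1) = 1 - 3 + 6 - 4 = 0, so λ = 1 is a root. Dividing out (λ - 1) leaves p(λ) = (λ - 1)(λ^2 - 2λ + 4). For λ^2 - 2λ + 4 the discriminant is -12. It is negative, so the roots are the complex-conjugate pair λ = 1 ± (sqrt(12)/2) i ≈ 1 ± 1.7321i. For a conjugate pair the product of the roots equals the constant term, so |λ|^2 = 4 and |λ| = sqrt(4) = 2.
Thus the eigenvalues (to 4 decimals) are 1 ± 1.7321i (modulus 2); 1 (modulus 1). The spectral radius is the largest modulus: r(A) = 2. (Cross-check: r(A) ≤ ||A||_2 ≈ 6.619; equality holds whenever A is normal, though it can also hold for some non-normal A.)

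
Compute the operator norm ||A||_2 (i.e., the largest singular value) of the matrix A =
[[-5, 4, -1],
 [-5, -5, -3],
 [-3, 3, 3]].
||A||_2 ≈ 7.887 (= sqrt(largest eigenvalue of A^T A))

||A||_2 = sigma_max(A) = sqrt(lambda_max(A^T A)). Form the symmetric matrix M = A^T A =
[[59, -4, 11],
 [-4, 50, 20],
 [11, 20, 19]].
Its characteristic polynomial (trace, sum of principal 2x2 minors, determinant of M give the coefficients) is
  p(λ) = det(λ I - M) = λ^3 - 128λ^2 + 4484λ - 24336.
No integer candidate from the rational root theorem (±divisors of 24336) is a root, so the roots are irrational. The cubic discriminant is Δ = 77947904 > 0, so there are three distinct real roots. p(6) = -1824 and p(7) = 1123 have opposite signs, so a root lies in (6, 7); Newton's method refines it to λ ≈ 6.6102. p(59) = 31 and p(60) = -96 have opposite signs, so a root lies in (59, 60); Newton's method refines it to λ ≈ 59.1846. p(62) = -32 and p(63) = 171 have opposite signs, so a root lies in (62, 63); Newton's method refines it to λ ≈ 62.2052. Check (Vieta): the three roots sum to 128, matching tr M = 128.
So the eigenvalues of A^T A are ≈ 6.6102, 59.1846, 62.2052 (all ≥ 0, as they must be for A^T A). The largest is λ_max ≈ 62.2052, hence ||A||_2 = sqrt(λ_max) ≈ 7.887.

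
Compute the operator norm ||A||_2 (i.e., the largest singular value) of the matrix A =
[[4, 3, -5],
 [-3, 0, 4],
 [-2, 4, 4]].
||A||_2 ≈ 9.2421 (= sqrt(largest eigenvalue of A^T A))

||A||_2 = sigma_max(A) = sqrt(lambda_max(A^T A)). Form the symmetric matrix M = A^T A =
[[29, 4, -40],
 [4, 25, 1],
 [-40, 1, 57]].
Its characteristic polynomial (trace, sum of principal 2x2 minors, determinant of M give the coefficients) is
  p(λ) = det(λ I - M) = λ^3 - 111λ^2 + 2186λ - 64.
No integer candidate from the rational root theorem (±divisors of 64) is a root, so the roots are irrational. The cubic discriminant is Δ = 17022341956 > 0, so there are three distinct real roots. p(0) = -64 and p(1) = 2012 have opposite signs, so a root lies in (0, 1); Newton's method refines it to λ ≈ 0.0293. p(25) = 836 and p(26) = -688 have opposite signs, so a root lies in (25, 26); Newton's method refines it to λ ≈ 25.5541. p(85) = -2104 and p(86) = 3032 have opposite signs, so a root lies in (85, 86); Newton's method refines it to λ ≈ 85.4165. Check (Vieta): the three roots sum to 111, matching tr M = 111.
So the eigenvalues of A^T A are ≈ 0.0293, 25.5541, 85.4165 (all ≥ 0, as they must be for A^T A). The largest is λ_max ≈ 85.4165, hence ||A||_2 = sqrt(λ_max) ≈ 9.2421.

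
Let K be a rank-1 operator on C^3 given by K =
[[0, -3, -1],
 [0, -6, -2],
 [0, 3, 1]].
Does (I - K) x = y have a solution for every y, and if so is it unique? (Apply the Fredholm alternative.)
(I - K) is invertible (det(I - K) = 6 ≠ 0), so for every y in C^3 the equation (I - K) x = y has a unique solution.

K has rank 1, so it is an outer product K = u v^T: every row of K is a multiple of one row vector. Reading off the entries, u = (1, 2, -1) and v = (0, -3, -1) (row i of K equals u_i·v^T). A rank-one matrix u v^T satisfies K u = u (v·u) and kills the (2)-dimensional subspace v^⊥, so its characteristic polynomial is lambda^2 (lambda - v·u) with v·u = tr K = -5. Hence the eigenvalues of I - K are 1 (multiplicity 2) and 1 - (-5) = 6, so det(I - K) = 6. (Direct check: I - K =
[[1, 3, 1],
 [0, 7, 2],
 [0, -3, 0]]
has determinant 6.) The finite-dimensional Fredholm alternative says: either (I - K) is invertible, or ker(I - K) ≠ {0} and then range(I - K) = ker((I - K)^*)^⊥, with dim ker(I - K) = dim ker((I - K)^*). Since det(I - K) ≠ 0, 1 is not an eigenvalue of K and ker(I - K) = {0}, so we are in the first case: for every y there is a unique x = (I - K)^(-1) y. Explicitly, by the Sherman–Morrison formula, (I - u v^T)^(-1) = I + u v^T/(1 - v·u), i.e. (I - K)^(-1) = I + K/(6).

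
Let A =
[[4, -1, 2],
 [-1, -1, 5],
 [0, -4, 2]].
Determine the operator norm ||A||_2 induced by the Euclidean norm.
||A||_2 ≈ 6.552 (= sqrt(largest eigenvalue of A^T A))

||A||_2 = sigma_max(A) = sqrt(lambda_max(A^T A)). Form the symmetric matrix M = A^T A =
[[17, -3, 3],
 [-3, 18, -15],
 [3, -15, 33]].
Its characteristic polynomial (trace, sum of principal 2x2 minors, determinant of M give the coefficients) is
  p(λ) = det(λ I - M) = λ^3 - 68λ^2 + 1218λ - 6084.
No integer candidate from the rational root theorem (±divisors of 6084) is a root, so the roots are irrational. The cubic discriminant is Δ = 50884272 > 0, so there are three distinct real roots. p(8) = -180 and p(9) = 99 have opposite signs, so a root lies in (8, 9); Newton's method refines it to λ ≈ 8.609. p(16) = 92 and p(17) = -117 have opposite signs, so a root lies in (16, 17); Newton's method refines it to λ ≈ 16.4622. p(42) = -792 and p(43) = 65 have opposite signs, so a root lies in (42, 43); Newton's method refines it to λ ≈ 42.9288. Check (Vieta): the three roots sum to 68, matching tr M = 68.
So the eigenvalues of A^T A are ≈ 8.609, 16.4622, 42.9288 (all ≥ 0, as they must be for A^T A). The largest is λ_max ≈ 42.9288, hence ||A||_2 = sqrt(λ_max) ≈ 6.552.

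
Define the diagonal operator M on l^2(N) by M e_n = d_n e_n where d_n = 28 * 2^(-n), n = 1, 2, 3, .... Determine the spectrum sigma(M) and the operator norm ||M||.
sigma(M) = {28 * 2^(-n) : n ≥ 1} ∪ {0}; ||M|| = 14

A bounded diagonal operator on l^2 with diagonal entries d_n has spectrum equal to the closure of {d_n : n ≥ 1}: every d_n is an eigenvalue (with eigenvector e_n), so {d_n} ⊂ sigma(M); the spectrum is closed, so its closure is too; and for lambda not in the closure, (M - lambda I) has bounded inverse (the diagonal entries 1/(d_n - lambda) are bounded). For our sequence d_n = 28 * 2^(-n), n = 1, 2, 3, ...:
  - {d_n} = {28 * 2^(-n) : n ≥ 1}; the only limit point is 0
  - closure = {28 * 2^(-n) : n ≥ 1} ∪ {0}
For the norm: a diagonal operator has ||M|| = sup_n |d_n|. Here d_n = 28 * 2^(-n) is positive and decreasing, so sup_n |d_n| = d_1 = 28/2 = 14. So ||M|| = 14.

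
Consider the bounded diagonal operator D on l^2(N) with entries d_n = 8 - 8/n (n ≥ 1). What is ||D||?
||D|| = 8

For a diagonal operator on l^2 with entries d_n, ||D|| = sup_n |d_n|. Here d_1 = 0, d_2 = 4, ..., and d_n = 8 - 8/n increases monotonically toward 8. All terms lie in [0, 8), so |d_n| = d_n and the supremum is the limit 8, which is not attained by any individual d_n. Hence ||D|| = 8.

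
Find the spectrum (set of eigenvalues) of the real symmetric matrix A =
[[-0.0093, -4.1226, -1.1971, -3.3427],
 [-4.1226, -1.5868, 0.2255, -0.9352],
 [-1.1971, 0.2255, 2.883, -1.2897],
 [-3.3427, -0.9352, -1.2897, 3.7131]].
sigma(A) ≈ {-6, 1, 4, 6}

A is real symmetric, so its spectrum consists of real eigenvalues. Expanding the characteristic polynomial of the displayed matrix gives
  det(λ I - A) = p(λ) = λ^4 + (-5)λ^3 + (-32)λ^2 + (180)λ + (-144.0023).
Solving p(λ) = 0 yields eigenvalues ≈ -6, 1, 4, 6. (A is shown rounded to 4 decimals, so these recover the underlying integer eigenvalues to within that precision.)
Verification: the trace of A = 5 equals the sum of eigenvalues 5, and det(A) ≈ -144.0023 matches the eigenvalue product -144.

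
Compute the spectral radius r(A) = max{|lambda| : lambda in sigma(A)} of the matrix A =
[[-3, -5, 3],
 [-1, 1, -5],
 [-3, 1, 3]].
r(A) ≈ 4.9258

The eigenvalues of A are the roots of its characteristic polynomial. With M = A (coefficients from the trace, the sum of principal 2x2 minors, and det A):
  p(λ) = det(λ I - M) = λ^3 - λ^2 + 108.
No integer candidate from the rational root theorem (±divisors of 108) is a root, so the roots are irrational. The cubic discriminant is Δ = -314496 < 0, so there is one real root and a complex-conjugate pair. p(-5) = -42 and p(-4) = 28 have opposite signs, so a root lies in (-5, -4); Newton's method refines it to λ ≈ -4.4511. Dividing out (λ - (-4.4511)) leaves approximately λ^2 - 5.4511λ + 24.2636. For λ^2 - 5.4511λ + 24.2636 the discriminant is -67.3396. It is negative, so the remaining roots are the complex-conjugate pair λ ≈ 2.7256 ± 4.103i. Their product equals the constant term, so |λ|^2 ≈ 24.2636 and |λ| ≈ 4.9258.
Thus the eigenvalues (to 4 decimals) are -4.4511 (modulus 4.4511); 2.7256 ± 4.103i (modulus 4.9258). The spectral radius is the largest modulus: r(A) ≈ 4.9258. (Cross-check: r(A) ≤ ||A||_2 ≈ 7.7873; equality holds whenever A is normal, though it can also hold for some non-normal A.)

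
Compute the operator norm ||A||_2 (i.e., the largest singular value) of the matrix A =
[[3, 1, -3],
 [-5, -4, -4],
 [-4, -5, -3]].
||A||_2 ≈ 10.3388 (= sqrt(largest eigenvalue of A^T A))

||A||_2 = sigma_max(A) = sqrt(lambda_max(A^T A)). Form the symmetric matrix M = A^T A =
[[50, 43, 23],
 [43, 42, 28],
 [23, 28, 34]].
Its characteristic polynomial (trace, sum of principal 2x2 minors, determinant of M give the coefficients) is
  p(λ) = det(λ I - M) = λ^3 - 126λ^2 + 2066λ - 2500.
No integer candidate from the rational root theorem (±divisors of 2500) is a root, so the roots are irrational. The cubic discriminant is Δ = 24032435872 > 0, so there are three distinct real roots. p(1) = -559 and p(2) = 1136 have opposite signs, so a root lies in (1, 2); Newton's method refines it to λ ≈ 1.3143. p(17) = 1121 and p(18) = -304 have opposite signs, so a root lies in (17, 18); Newton's method refines it to λ ≈ 17.795. p(106) = -8224 and p(107) = 1031 have opposite signs, so a root lies in (106, 107); Newton's method refines it to λ ≈ 106.8906. Check (Vieta): the three roots sum to 126, matching tr M = 126.
So the eigenvalues of A^T A are ≈ 1.3143, 17.795, 106.8906 (all ≥ 0, as they must be for A^T A). The largest is λ_max ≈ 106.8906, hence ||A||_2 = sqrt(λ_max) ≈ 10.3388.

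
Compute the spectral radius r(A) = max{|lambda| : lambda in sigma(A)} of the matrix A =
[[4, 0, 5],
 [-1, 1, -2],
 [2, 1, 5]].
r(A) ≈ 7.3994

The eigenvalues of A are the roots of its characteristic polynomial. With M = A (coefficients from the trace, the sum of principal 2x2 minors, and det A):
  p(λ) = det(λ I - M) = λ^3 - 10λ^2 + 21λ - 13.
No integer candidate from the rational root theorem (±divisors of 13) is a root, so the roots are irrational. The cubic discriminant is Δ = -367 < 0, so there is one real root and a complex-conjugate pair. p(7) = -13 and p(8) = 27 have opposite signs, so a root lies in (7, 8); Newton's method refines it to λ ≈ 7.3994. Dividing out (λ - (7.3994)) leaves approximately λ^2 - 2.6006λ + 1.7569. For λ^2 - 2.6006λ + 1.7569 the discriminant is -0.2643. It is negative, so the remaining roots are the complex-conjugate pair λ ≈ 1.3003 ± 0.257i. Their product equals the constant term, so |λ|^2 ≈ 1.7569 and |λ| ≈ 1.3255.
Thus the eigenvalues (to 4 decimals) are 7.3994 (modulus 7.3994); 1.3003 ± 0.257i (modulus 1.3255). The spectral radius is the largest modulus: r(A) ≈ 7.3994. (Cross-check: r(A) ≤ ||A||_2 ≈ 8.5811; equality holds whenever A is normal, though it can also hold for some non-normal A.)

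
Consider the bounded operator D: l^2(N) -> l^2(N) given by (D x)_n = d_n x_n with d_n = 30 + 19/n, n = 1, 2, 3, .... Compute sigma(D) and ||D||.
sigma(D) = {30 + 19/n : n ≥ 1} ∪ {30}; ||D|| = 49

A bounded diagonal operator on l^2 with diagonal entries d_n has spectrum equal to the closure of {d_n : n ≥ 1}: every d_n is an eigenvalue (with eigenvector e_n), so {d_n} ⊂ sigma(D); the spectrum is closed, so its closure is too; and for lambda not in the closure, (D - lambda I) has bounded inverse (the diagonal entries 1/(d_n - lambda) are bounded). For our sequence d_n = 30 + 19/n, n = 1, 2, 3, ...:
  - {d_n} = {30 + 19/n : n ≥ 1}; the only limit point is 30
  - closure = {30 + 19/n : n ≥ 1} ∪ {30}
For the norm: a diagonal operator has ||D|| = sup_n |d_n|. Here d_n = 30 + 19/n is positive and decreasing, so sup_n |d_n| = d_1 = 30 + 19 = 49. So ||D|| = 49.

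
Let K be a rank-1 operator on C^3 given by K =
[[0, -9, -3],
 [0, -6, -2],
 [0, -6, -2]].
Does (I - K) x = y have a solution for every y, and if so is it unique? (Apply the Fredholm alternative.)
(I - K) is invertible (det(I - K) = 9 ≠ 0), so for every y in C^3 the equation (I - K) x = y has a unique solution.

K has rank 1, so it is an outer product K = u v^T: every row of K is a multiple of one row vector. Reading off the entries, u = (-3, -2, -2) and v = (0, 3, 1) (row i of K equals u_i·v^T). A rank-one matrix u v^T satisfies K u = u (v·u) and kills the (2)-dimensional subspace v^⊥, so its characteristic polynomial is lambda^2 (lambda - v·u) with v·u = tr K = -8. Hence the eigenvalues of I - K are 1 (multiplicity 2) and 1 - (-8) = 9, so det(I - K) = 9. (Direct check: I - K =
[[1, 9, 3],
 [0, 7, 2],
 [0, 6, 3]]
has determinant 9.) The finite-dimensional Fredholm alternative says: either (I - K) is invertible, or ker(I - K) ≠ {0} and then range(I - K) = ker((I - K)^*)^⊥, with dim ker(I - K) = dim ker((I - K)^*). Since det(I - K) ≠ 0, 1 is not an eigenvalue of K and ker(I - K) = {0}, so we are in the first case: for every y there is a unique x = (I - K)^(-1) y. Explicitly, by the Sherman–Morrison formula, (I - u v^T)^(-1) = I + u v^T/(1 - v·u), i.e. (I - K)^(-1) = I + K/(9).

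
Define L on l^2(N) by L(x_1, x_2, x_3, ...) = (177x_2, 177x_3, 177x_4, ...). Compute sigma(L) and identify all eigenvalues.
sigma(L) = closed disk {z in C : |z| ≤ 177}; sigma_p(L) = open disk {z in C : |z| < 177}

Note L = 177·V where V is the unit left shift (V x)_k = x_{k+1}; so sigma(L) = 177·sigma(V) and ||L|| = 177||V||. ||L x||^2 = 31329sum_{k≥2} |x_k|^2 ≤ 31329||x||^2, with equality on {x : x_1 = 0}, so ||L|| = 177. For any lambda with |lambda| < 177, set r = lambda/177 (|r| < 1); the vector x = (1, r, r^2, ...) is in l^2 and satisfies L x = 177(r, r^2, ...) = lambda x, so lambda is an eigenvalue. On the boundary |lambda| = 177 the geometric series diverges, so no l^2 eigenvector exists, but these lambda lie in the approximate point spectrum. Hence sigma(L) is the closed disk of radius 177 and sigma_p(L) is the open disk.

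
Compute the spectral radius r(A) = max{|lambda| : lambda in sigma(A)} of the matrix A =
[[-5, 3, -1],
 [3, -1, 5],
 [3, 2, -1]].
r(A) ≈ 5.2853

The eigenvalues of A are the roots of its characteristic polynomial. With M = A (coefficients from the trace, the sum of principal 2x2 minors, and det A):
  p(λ) = det(λ I - M) = λ^3 + 7λ^2 - 5λ - 90.
No integer candidate from the rational root theorem (±divisors of 90) is a root, so the roots are irrational. The cubic discriminant is Δ = -36795 < 0, so there is one real root and a complex-conjugate pair. p(3) = -15 and p(4) = 66 have opposite signs, so a root lies in (3, 4); Newton's method refines it to λ ≈ 3.2219. Dividing out (λ - (3.2219)) leaves approximately λ^2 + 10.2219λ + 27.9339. For λ^2 + 10.2219λ + 27.9339 the discriminant is -7.2484. It is negative, so the remaining roots are the complex-conjugate pair λ ≈ -5.1109 ± 1.3461i. Their product equals the constant term, so |λ|^2 ≈ 27.9339 and |λ| ≈ 5.2853.
Thus the eigenvalues (to 4 decimals) are 3.2219 (modulus 3.2219); -5.1109 ± 1.3461i (modulus 5.2853). The spectral radius is the largest modulus: r(A) ≈ 5.2853. (Cross-check: r(A) ≤ ||A||_2 ≈ 7.6888; equality holds whenever A is normal, though it can also hold for some non-normal A.)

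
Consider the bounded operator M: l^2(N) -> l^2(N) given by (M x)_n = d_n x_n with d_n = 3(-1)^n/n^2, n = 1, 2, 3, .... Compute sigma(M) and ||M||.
sigma(M) = {3(-1)^n/n^2 : n ≥ 1} ∪ {0}; ||M|| = 3

A bounded diagonal operator on l^2 with diagonal entries d_n has spectrum equal to the closure of {d_n : n ≥ 1}: every d_n is an eigenvalue (with eigenvector e_n), so {d_n} ⊂ sigma(M); the spectrum is closed, so its closure is too; and for lambda not in the closure, (M - lambda I) has bounded inverse (the diagonal entries 1/(d_n - lambda) are bounded). For our sequence d_n = 3(-1)^n/n^2, n = 1, 2, 3, ...:
  - {d_n} = {3(-1)^n/n^2 : n ≥ 1}; the only limit point is 0
  - closure = {3(-1)^n/n^2 : n ≥ 1} ∪ {0}
For the norm: a diagonal operator has ||M|| = sup_n |d_n|. Here |d_n| = 3/n^2 is decreasing, so sup_n |d_n| = |d_1| = 3. So ||M|| = 3.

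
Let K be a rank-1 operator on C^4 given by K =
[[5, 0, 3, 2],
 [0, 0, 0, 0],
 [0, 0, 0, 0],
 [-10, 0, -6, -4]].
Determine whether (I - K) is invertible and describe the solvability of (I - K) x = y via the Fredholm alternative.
(I - K) is singular (det(I - K) = 0, i.e. 1 ∈ sigma(K)). (I - K) x = y is solvable iff y ⊥ ker((I - K)^*) = span{(5, 0, 3, 2)}, i.e. iff 5y_1 + 3y_3 + 2y_4 = 0. When solvable, the solutions are x = y + c·(1, 0, 0, -2), c arbitrary (ker(I - K) = span{(1, 0, 0, -2)}, dimension 1).

K has rank 1, so it is an outer product K = u v^T: every row of K is a multiple of one row vector. Reading off the entries, u = (1, 0, 0, -2) and v = (5, 0, 3, 2) (row i of K equals u_i·v^T). A rank-one matrix u v^T satisfies K u = u (v·u) and kills the (3)-dimensional subspace v^⊥, so its characteristic polynomial is lambda^3 (lambda - v·u) with v·u = tr K = 1. Hence the eigenvalues of I - K are 1 (multiplicity 3) and 1 - (1) = 0, so det(I - K) = 0. (Direct check: I - K =
[[-4, 0, -3, -2],
 [0, 1, 0, 0],
 [0, 0, 1, 0],
 [10, 0, 6, 5]]
has determinant 0.) So 1 is an eigenvalue of K and (I - K) is not invertible. The finite-dimensional Fredholm alternative says: either (I - K) is invertible, or ker(I - K) ≠ {0} and then range(I - K) = ker((I - K)^*)^⊥, with dim ker(I - K) = dim ker((I - K)^*). We are in the second case, so we need both kernels. Kernel of I - K: (I - K) u = u - u (v·u) = u - u = 0, so ker(I - K) = span{u} = span{(1, 0, 0, -2)} (it is exactly 1-dimensional because rank(I - K) = 3). Kernel of the adjoint: K is real, so (I - K)^* = I - K^T = I - v u^T, and (I - v u^T) v = v - v (u·v) = 0; hence ker((I - K)^*) = span{v} = span{(5, 0, 3, 2)}. Therefore (I - K) x = y is solvable iff <y, v> = 0, i.e. iff 5y_1 + 3y_3 + 2y_4 = 0. When this holds, K y = u (v·y) = 0, so (I - K) y = y and x = y is a particular solution; the full solution set is the line x = y + c·u = y + c·(1, 0, 0, -2), c ∈ C.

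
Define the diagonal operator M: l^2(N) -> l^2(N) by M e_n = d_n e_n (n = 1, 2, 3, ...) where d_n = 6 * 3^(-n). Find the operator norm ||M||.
||M|| = 2 (attained at n = 1)

For M diagonal, ||M|| = sup_n |d_n|. The sequence d_n = 6 * 3^(-n) is positive and strictly decreasing (ratio 3^(-1) < 1), so the supremum is d_1 = 6/3 = 2. Hence ||M|| = 2.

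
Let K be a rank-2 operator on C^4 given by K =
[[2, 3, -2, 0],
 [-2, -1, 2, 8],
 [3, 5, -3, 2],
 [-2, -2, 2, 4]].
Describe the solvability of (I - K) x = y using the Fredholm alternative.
(I - K) is singular (det(I - K) = 0, i.e. 1 ∈ sigma(K)). (I - K) x = y is solvable iff y ⊥ ker((I - K)^*) = span{(1, 1, -1, -2)}, i.e. iff y_1 + y_2 - y_3 - 2y_4 = 0. When solvable, x is determined up to adding multiples of (-1, -1, -2, 0) (ker(I - K) = span{(-1, -1, -2, 0)}, dimension 1).

K has rank 2 and factors as K = U V^T = u1 v1^T + u2 v2^T with u1 = (-1, -1, -2, 0), v1 = (-1, -2, 1, -2), u2 = (-1, 3, -1, 2), v2 = (-1, -1, 1, 2) (multiplying out reproduces the displayed K). The nonzero eigenvalues of U V^T coincide with those of the 2 x 2 matrix G = V^T U = [[v1·u1, v1·u2], [v2·u1, v2·u2]] = [[1, -10], [0, 1]], and by the Sylvester determinant identity det(I_4 - U V^T) = det(I_2 - V^T U) = det([[0, 10], [0, 0]]) = (0)(0) - (10)(0) = 0. (Direct check: I - K =
[[-1, -3, 2, 0],
 [2, 2, -2, -8],
 [-3, -5, 4, -2],
 [2, 2, -2, -3]]
has determinant 0.) So 1 is an eigenvalue of K and (I - K) is not invertible. The finite-dimensional Fredholm alternative says: either (I - K) is invertible, or ker(I - K) ≠ {0} and then range(I - K) = ker((I - K)^*)^⊥, with dim ker(I - K) = dim ker((I - K)^*). We are in the second case, so we compute both kernels via the 2 x 2 reduction. If (I - U V^T) x = 0 then x = U (V^T x) lies in the column space of U; writing x = U b gives U (I_2 - G) b = 0, and since u1, u2 are independent, (I_2 - G) b = 0. With I_2 - G = [[0, 10], [0, 0]] (singular, as its determinant is 0) a null vector is b = (1, 0), so ker(I - K) = span{1·u1 + (0)·u2} = span{(-1, -1, -2, 0)}. For the adjoint, (I - K)^* = I - K^T = I - V U^T, and the same argument gives ker((I - K)^*) = {V a : (I_2 - G)^T a = 0}; (I_2 - G)^T = [[0, 0], [10, 0]] has null vector a = (0, -1), so ker((I - K)^*) = span{0·v1 + (-1)·v2} = span{(1, 1, -1, -2)}. (Both kernels are 1-dimensional, matching rank(I - K) = 3.) Therefore (I - K) x = y is solvable iff <y, (1, 1, -1, -2)> = 0, i.e. iff y_1 + y_2 - y_3 - 2y_4 = 0; when solvable the solution set is the line x_p + c·(-1, -1, -2, 0), c ∈ C.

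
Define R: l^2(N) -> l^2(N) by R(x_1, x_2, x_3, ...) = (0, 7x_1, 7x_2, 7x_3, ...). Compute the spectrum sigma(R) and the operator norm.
sigma(R) = closed disk {z in C : |z| ≤ 7}; ||R|| = 7

Note R = 7·U where U is the unit right shift (U x)_k = x_{k-1} (with x_0 := 0); so ||R|| = 7||U|| and sigma(R) = 7·sigma(U). ||R x||^2 = sum_{k≥1} |7x_k|^2 = 49||x||^2, so ||R|| = 7 and sigma(R) ⊂ {|z| ≤ 7}. For any |lambda| < 7, the equation (R - lambda I) x = 0 forces x_1 = 0, then 7x_k = lambda x_{k+1} ⇒ x = 0, so R has no eigenvalues. But (R - lambda I) is not surjective for |lambda| < 7: solving (R - lambda I) x = e_1 would require x_n proportional to (lambda/7)^(-n), which is not in l^2. So every |lambda| < 7 lies in the residual spectrum. The boundary |lambda| = 7 is in the approximate point spectrum (the spectrum is closed). Hence sigma(R) is the closed disk of radius 7.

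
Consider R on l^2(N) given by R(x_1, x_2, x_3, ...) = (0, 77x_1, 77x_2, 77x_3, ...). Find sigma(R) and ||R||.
sigma(R) = closed disk {z in C : |z| ≤ 77}; ||R|| = 77

Note R = 77·U where U is the unit right shift (U x)_k = x_{k-1} (with x_0 := 0); so ||R|| = 77||U|| and sigma(R) = 77·sigma(U). ||R x||^2 = sum_{k≥1} |77x_k|^2 = 5929||x||^2, so ||R|| = 77 and sigma(R) ⊂ {|z| ≤ 77}. For any |lambda| < 77, the equation (R - lambda I) x = 0 forces x_1 = 0, then 77x_k = lambda x_{k+1} ⇒ x = 0, so R has no eigenvalues. But (R - lambda I) is not surjective for |lambda| < 77: solving (R - lambda I) x = e_1 would require x_n proportional to (lambda/77)^(-n), which is not in l^2. So every |lambda| < 77 lies in the residual spectrum. The boundary |lambda| = 77 is in the approximate point spectrum (the spectrum is closed). Hence sigma(R) is the closed disk of radius 77.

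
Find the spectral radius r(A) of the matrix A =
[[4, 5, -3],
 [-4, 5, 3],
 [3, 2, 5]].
r(A) ≈ 7.4048

The eigenvalues of A are the roots of its characteristic polynomial. With M = A (coefficients from the trace, the sum of principal 2x2 minors, and det A):
  p(λ) = det(λ I - M) = λ^3 - 14λ^2 + 88λ - 290.
No integer candidate from the rational root theorem (±divisors of 290) is a root, so the roots are irrational. The cubic discriminant is Δ = -230764 < 0, so there is one real root and a complex-conjugate pair. p(7) = -17 and p(8) = 30 have opposite signs, so a root lies in (7, 8); Newton's method refines it to λ ≈ 7.4048. Dividing out (λ - (7.4048)) leaves approximately λ^2 - 6.5952λ + 39.1639. For λ^2 - 6.5952λ + 39.1639 the discriminant is -113.1586. It is negative, so the remaining roots are the complex-conjugate pair λ ≈ 3.2976 ± 5.3188i. Their product equals the constant term, so |λ|^2 ≈ 39.1639 and |λ| ≈ 6.2581.
Thus the eigenvalues (to 4 decimals) are 7.4048 (modulus 7.4048); 3.2976 ± 5.3188i (modulus 6.2581). The spectral radius is the largest modulus: r(A) ≈ 7.4048. (Cross-check: r(A) ≤ ||A||_2 ≈ 7.7419; equality holds whenever A is normal, though it can also hold for some non-normal A.)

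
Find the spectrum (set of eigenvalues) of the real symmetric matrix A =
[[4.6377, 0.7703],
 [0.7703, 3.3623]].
sigma(A) ≈ {3, 5}

A is real symmetric, so its spectrum consists of real eigenvalues. Expanding the characteristic polynomial of the displayed matrix gives
  det(λ I - A) = p(λ) = λ^2 + (-8)λ + (15).
Solving p(λ) = 0 yields eigenvalues ≈ 3, 5. (A is shown rounded to 4 decimals, so these recover the underlying integer eigenvalues to within that precision.)
Verification: the trace of A = 8 equals the sum of eigenvalues 8, and det(A) ≈ 15.0000 matches the eigenvalue product 15.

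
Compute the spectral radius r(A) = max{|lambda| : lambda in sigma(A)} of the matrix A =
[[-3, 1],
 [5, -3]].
r(A) = (6 + sqrt(20))/2 ≈ 5.2361

The eigenvalues of A are the roots of its characteristic polynomial. With M = A (coefficients from the trace and determinant):
  p(λ) = det(λ I - M) = λ^2 + 6λ + 4.
For λ^2 + 6λ + 4 the discriminant is 20. It is nonnegative but not a perfect square, so the roots are real and irrational: λ = (-6 ± sqrt(20))/2 ≈ -0.7639, -5.2361.
Thus the eigenvalues (to 4 decimals) are -0.7639 (modulus 0.7639); -5.2361 (modulus 5.2361). The spectral radius is the largest modulus: r(A) = (6 + sqrt(20))/2 ≈ 5.2361. (Cross-check: r(A) ≤ ||A||_2 ≈ 6.6056; equality holds whenever A is normal, though it can also hold for some non-normal A.)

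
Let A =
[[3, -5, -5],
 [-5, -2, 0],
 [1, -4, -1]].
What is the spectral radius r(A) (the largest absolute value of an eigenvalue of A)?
r(A) ≈ 6.2897

The eigenvalues of A are the roots of its characteristic polynomial. With M = A (coefficients from the trace, the sum of principal 2x2 minors, and det A):
  p(λ) = det(λ I - M) = λ^3 - 27λ + 79.
No integer candidate from the rational root theorem (±divisors of 79) is a root, so the roots are irrational. The cubic discriminant is Δ = -89775 < 0, so there is one real root and a complex-conjugate pair. p(-7) = -75 and p(-6) = 25 have opposite signs, so a root lies in (-7, -6); Newton's method refines it to λ ≈ -6.2897. Dividing out (λ - (-6.2897)) leaves approximately λ^2 - 6.2897λ + 12.5602. For λ^2 - 6.2897λ + 12.5602 the discriminant is -10.6807. It is negative, so the remaining roots are the complex-conjugate pair λ ≈ 3.1448 ± 1.6341i. Their product equals the constant term, so |λ|^2 ≈ 12.5602 and |λ| ≈ 3.544.
Thus the eigenvalues (to 4 decimals) are -6.2897 (modulus 6.2897); 3.1448 ± 1.6341i (modulus 3.544). The spectral radius is the largest modulus: r(A) ≈ 6.2897. (Cross-check: r(A) ≤ ||A||_2 ≈ 8.5686; equality holds whenever A is normal, though it can also hold for some non-normal A.)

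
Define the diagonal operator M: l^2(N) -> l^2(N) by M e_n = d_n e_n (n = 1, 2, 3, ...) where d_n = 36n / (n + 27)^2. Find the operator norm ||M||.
||M|| = 1/3 (attained at n = 27)

For M diagonal, ||M|| = sup_n |d_n|. Treat f(x) = 36x / (x + 27)^2 for real x > 0. By the quotient rule, f'(x) = 36(27 - x)/(x + 27)^3, which is positive for x < 27 and negative for x > 27. So f has a unique maximum at x = 27, and since 27 is a positive integer, the supremum over n ≥ 1 is attained at n = 27: d_27 = 36·27/(27 + 27)^2 = 36·27/2916 = 1/3. Hence ||M|| = 1/3.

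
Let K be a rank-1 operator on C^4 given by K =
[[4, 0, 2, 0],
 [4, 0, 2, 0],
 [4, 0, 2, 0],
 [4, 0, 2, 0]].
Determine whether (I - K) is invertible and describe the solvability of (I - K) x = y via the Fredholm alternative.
(I - K) is invertible (det(I - K) = -5 ≠ 0), so for every y in C^4 the equation (I - K) x = y has a unique solution.

K has rank 1, so it is an outer product K = u v^T: every row of K is a multiple of one row vector. Reading off the entries, u = (2, 2, 2, 2) and v = (2, 0, 1, 0) (row i of K equals u_i·v^T). A rank-one matrix u v^T satisfies K u = u (v·u) and kills the (3)-dimensional subspace v^⊥, so its characteristic polynomial is lambda^3 (lambda - v·u) with v·u = tr K = 6. Hence the eigenvalues of I - K are 1 (multiplicity 3) and 1 - (6) = -5, so det(I - K) = -5. (Direct check: I - K =
[[-3, 0, -2, 0],
 [-4, 1, -2, 0],
 [-4, 0, -1, 0],
 [-4, 0, -2, 1]]
has determinant -5.) The finite-dimensional Fredholm alternative says: either (I - K) is invertible, or ker(I - K) ≠ {0} and then range(I - K) = ker((I - K)^*)^⊥, with dim ker(I - K) = dim ker((I - K)^*). Since det(I - K) ≠ 0, 1 is not an eigenvalue of K and ker(I - K) = {0}, so we are in the first case: for every y there is a unique x = (I - K)^(-1) y. Explicitly, by the Sherman–Morrison formula, (I - u v^T)^(-1) = I + u v^T/(1 - v·u), i.e. (I - K)^(-1) = I + K/(-5).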